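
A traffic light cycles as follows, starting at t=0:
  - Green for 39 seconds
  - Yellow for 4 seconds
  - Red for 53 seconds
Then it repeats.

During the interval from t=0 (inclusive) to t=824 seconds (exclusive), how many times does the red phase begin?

Cycle = 39+4+53 = 96s
red phase starts at t = k*96 + 43 for k=0,1,2,...
Need k*96+43 < 824 → k < 8.135
k ∈ {0, ..., 8} → 9 starts

Answer: 9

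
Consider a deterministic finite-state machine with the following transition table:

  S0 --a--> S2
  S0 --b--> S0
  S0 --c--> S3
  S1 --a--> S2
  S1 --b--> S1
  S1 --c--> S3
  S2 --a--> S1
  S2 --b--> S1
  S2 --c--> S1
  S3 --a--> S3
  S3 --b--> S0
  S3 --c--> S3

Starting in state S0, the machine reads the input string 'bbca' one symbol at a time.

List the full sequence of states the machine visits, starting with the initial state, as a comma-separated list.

Answer: S0, S0, S0, S3, S3

Derivation:
Start: S0
  read 'b': S0 --b--> S0
  read 'b': S0 --b--> S0
  read 'c': S0 --c--> S3
  read 'a': S3 --a--> S3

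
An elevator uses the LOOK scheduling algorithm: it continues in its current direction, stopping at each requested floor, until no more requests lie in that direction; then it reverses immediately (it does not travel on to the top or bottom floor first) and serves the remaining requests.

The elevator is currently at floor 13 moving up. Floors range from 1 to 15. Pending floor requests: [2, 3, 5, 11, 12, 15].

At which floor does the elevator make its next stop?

Current floor: 13, direction: up
Requests above: [15]
Requests below: [2, 3, 5, 11, 12]
Moving up and requests lie above → nearest above is min([15]) = 15

Answer: 15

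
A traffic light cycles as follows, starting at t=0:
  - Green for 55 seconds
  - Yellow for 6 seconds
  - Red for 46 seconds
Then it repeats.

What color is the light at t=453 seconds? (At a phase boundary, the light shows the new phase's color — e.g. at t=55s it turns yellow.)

Cycle length = 55 + 6 + 46 = 107s
t = 453, phase_t = 453 mod 107 = 25
25 < 55 (green end) → GREEN

Answer: green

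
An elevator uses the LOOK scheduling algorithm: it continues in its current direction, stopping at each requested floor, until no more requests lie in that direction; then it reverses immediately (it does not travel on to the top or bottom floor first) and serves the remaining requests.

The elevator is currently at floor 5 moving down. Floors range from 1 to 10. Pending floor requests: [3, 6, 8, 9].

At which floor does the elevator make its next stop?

Current floor: 5, direction: down
Requests above: [6, 8, 9]
Requests below: [3]
Moving down and requests lie below → nearest below is max([3]) = 3

Answer: 3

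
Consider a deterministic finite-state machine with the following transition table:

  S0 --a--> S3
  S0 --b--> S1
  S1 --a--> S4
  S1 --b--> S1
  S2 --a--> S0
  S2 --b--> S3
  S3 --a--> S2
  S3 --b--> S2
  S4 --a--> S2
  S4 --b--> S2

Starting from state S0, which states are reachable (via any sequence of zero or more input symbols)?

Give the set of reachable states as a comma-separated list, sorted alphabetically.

Answer: S0, S1, S2, S3, S4

Derivation:
BFS from S0:
  visit S0: S0--a-->S3 (new), S0--b-->S1 (new)
  visit S3: S3--a-->S2 (new), S3--b-->S2 (seen)
  visit S1: S1--a-->S4 (new), S1--b-->S1 (seen)
  visit S2: S2--a-->S0 (seen), S2--b-->S3 (seen)
  visit S4: S4--a-->S2 (seen), S4--b-->S2 (seen)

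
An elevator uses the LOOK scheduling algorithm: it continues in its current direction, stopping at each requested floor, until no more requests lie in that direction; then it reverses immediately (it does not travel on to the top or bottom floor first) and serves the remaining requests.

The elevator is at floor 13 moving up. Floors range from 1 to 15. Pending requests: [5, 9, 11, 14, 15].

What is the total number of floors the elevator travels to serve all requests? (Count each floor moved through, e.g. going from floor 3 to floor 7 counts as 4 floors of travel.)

Answer: 12

Derivation:
Start at floor 13 moving up, LOOK stop order: [14, 15, 11, 9, 5]
  13 → 14: |14-13| = 1, total = 1
  14 → 15: |15-14| = 1, total = 2
  15 → 11: |11-15| = 4, total = 6
  11 → 9: |9-11| = 2, total = 8
  9 → 5: |5-9| = 4, total = 12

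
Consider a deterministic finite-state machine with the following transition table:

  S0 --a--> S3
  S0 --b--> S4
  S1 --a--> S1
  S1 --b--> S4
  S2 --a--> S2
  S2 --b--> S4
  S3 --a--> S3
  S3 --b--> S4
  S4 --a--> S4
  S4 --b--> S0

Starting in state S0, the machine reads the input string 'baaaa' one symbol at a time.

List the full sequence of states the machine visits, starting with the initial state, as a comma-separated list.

Answer: S0, S4, S4, S4, S4, S4

Derivation:
Start: S0
  read 'b': S0 --b--> S4
  read 'a': S4 --a--> S4
  read 'a': S4 --a--> S4
  read 'a': S4 --a--> S4
  read 'a': S4 --a--> S4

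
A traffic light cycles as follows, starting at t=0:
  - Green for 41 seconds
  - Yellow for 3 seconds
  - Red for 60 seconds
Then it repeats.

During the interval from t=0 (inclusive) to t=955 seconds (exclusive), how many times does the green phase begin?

Cycle = 41+3+60 = 104s
green phase starts at t = k*104 + 0 for k=0,1,2,...
Need k*104+0 < 955 → k < 9.183
k ∈ {0, ..., 9} → 10 starts

Answer: 10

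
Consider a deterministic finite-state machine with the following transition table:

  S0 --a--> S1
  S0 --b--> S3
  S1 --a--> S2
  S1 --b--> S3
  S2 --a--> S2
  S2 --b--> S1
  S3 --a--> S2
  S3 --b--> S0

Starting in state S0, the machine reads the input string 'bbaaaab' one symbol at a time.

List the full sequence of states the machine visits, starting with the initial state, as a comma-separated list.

Start: S0
  read 'b': S0 --b--> S3
  read 'b': S3 --b--> S0
  read 'a': S0 --a--> S1
  read 'a': S1 --a--> S2
  read 'a': S2 --a--> S2
  read 'a': S2 --a--> S2
  read 'b': S2 --b--> S1

Answer: S0, S3, S0, S1, S2, S2, S2, S1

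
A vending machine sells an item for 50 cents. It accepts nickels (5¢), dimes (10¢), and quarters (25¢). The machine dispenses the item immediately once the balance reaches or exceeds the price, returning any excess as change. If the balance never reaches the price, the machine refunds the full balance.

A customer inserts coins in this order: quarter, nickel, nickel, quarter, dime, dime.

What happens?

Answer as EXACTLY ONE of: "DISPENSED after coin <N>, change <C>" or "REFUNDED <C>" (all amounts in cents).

Answer: DISPENSED after coin 4, change 10

Derivation:
Price: 50¢
Coin 1 (quarter, 25¢): balance = 25¢
Coin 2 (nickel, 5¢): balance = 30¢
Coin 3 (nickel, 5¢): balance = 35¢
Coin 4 (quarter, 25¢): balance = 60¢
  → balance >= price → DISPENSE, change = 60 - 50 = 10¢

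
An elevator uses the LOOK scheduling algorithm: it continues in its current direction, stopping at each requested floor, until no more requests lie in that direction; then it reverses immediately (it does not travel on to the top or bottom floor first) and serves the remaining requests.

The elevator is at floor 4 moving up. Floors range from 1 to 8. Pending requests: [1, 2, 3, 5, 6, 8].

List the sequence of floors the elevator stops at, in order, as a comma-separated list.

Answer: 5, 6, 8, 3, 2, 1

Derivation:
Current: 4, moving UP
Serve above first (ascending): [5, 6, 8]
Then reverse, serve below (descending): [3, 2, 1]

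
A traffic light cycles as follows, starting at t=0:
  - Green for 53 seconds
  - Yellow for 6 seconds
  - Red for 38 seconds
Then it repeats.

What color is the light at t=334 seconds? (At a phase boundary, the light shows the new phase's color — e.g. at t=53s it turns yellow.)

Cycle length = 53 + 6 + 38 = 97s
t = 334, phase_t = 334 mod 97 = 43
43 < 53 (green end) → GREEN

Answer: green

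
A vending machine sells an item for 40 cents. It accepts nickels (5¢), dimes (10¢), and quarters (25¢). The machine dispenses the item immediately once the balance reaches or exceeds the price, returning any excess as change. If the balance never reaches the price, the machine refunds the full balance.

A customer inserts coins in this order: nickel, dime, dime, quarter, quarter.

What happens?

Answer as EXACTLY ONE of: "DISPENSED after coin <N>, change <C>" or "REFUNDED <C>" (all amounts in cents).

Answer: DISPENSED after coin 4, change 10

Derivation:
Price: 40¢
Coin 1 (nickel, 5¢): balance = 5¢
Coin 2 (dime, 10¢): balance = 15¢
Coin 3 (dime, 10¢): balance = 25¢
Coin 4 (quarter, 25¢): balance = 50¢
  → balance >= price → DISPENSE, change = 50 - 40 = 10¢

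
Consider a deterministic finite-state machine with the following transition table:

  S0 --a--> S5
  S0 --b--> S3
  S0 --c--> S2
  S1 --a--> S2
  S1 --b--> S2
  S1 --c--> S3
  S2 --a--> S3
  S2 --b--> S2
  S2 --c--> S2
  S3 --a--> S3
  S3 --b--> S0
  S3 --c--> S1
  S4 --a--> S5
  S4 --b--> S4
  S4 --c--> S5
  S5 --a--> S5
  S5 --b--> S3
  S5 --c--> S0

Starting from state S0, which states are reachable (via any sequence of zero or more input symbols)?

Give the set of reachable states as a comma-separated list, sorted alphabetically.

BFS from S0:
  visit S0: S0--a-->S5 (new), S0--b-->S3 (new), S0--c-->S2 (new)
  visit S5: S5--a-->S5 (seen), S5--b-->S3 (seen), S5--c-->S0 (seen)
  visit S3: S3--a-->S3 (seen), S3--b-->S0 (seen), S3--c-->S1 (new)
  visit S2: S2--a-->S3 (seen), S2--b-->S2 (seen), S2--c-->S2 (seen)
  visit S1: S1--a-->S2 (seen), S1--b-->S2 (seen), S1--c-->S3 (seen)

Answer: S0, S1, S2, S3, S5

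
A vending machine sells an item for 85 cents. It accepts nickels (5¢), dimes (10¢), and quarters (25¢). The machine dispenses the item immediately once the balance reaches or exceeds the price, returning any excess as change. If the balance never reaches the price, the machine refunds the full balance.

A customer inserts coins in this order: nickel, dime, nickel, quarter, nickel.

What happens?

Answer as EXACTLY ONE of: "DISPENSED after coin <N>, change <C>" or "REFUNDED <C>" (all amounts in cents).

Answer: REFUNDED 50

Derivation:
Price: 85¢
Coin 1 (nickel, 5¢): balance = 5¢
Coin 2 (dime, 10¢): balance = 15¢
Coin 3 (nickel, 5¢): balance = 20¢
Coin 4 (quarter, 25¢): balance = 45¢
Coin 5 (nickel, 5¢): balance = 50¢
All coins inserted, balance 50¢ < price 85¢ → REFUND 50¢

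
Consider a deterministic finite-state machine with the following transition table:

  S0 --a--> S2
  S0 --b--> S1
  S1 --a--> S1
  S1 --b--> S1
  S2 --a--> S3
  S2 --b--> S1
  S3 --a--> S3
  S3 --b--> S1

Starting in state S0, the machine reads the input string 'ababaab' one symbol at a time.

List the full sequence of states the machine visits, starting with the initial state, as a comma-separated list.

Answer: S0, S2, S1, S1, S1, S1, S1, S1

Derivation:
Start: S0
  read 'a': S0 --a--> S2
  read 'b': S2 --b--> S1
  read 'a': S1 --a--> S1
  read 'b': S1 --b--> S1
  read 'a': S1 --a--> S1
  read 'a': S1 --a--> S1
  read 'b': S1 --b--> S1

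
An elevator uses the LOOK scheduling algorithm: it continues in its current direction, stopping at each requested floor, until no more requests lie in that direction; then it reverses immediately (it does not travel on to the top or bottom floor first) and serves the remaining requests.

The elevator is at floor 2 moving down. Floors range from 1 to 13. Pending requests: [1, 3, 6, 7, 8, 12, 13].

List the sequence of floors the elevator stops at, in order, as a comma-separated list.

Current: 2, moving DOWN
Serve below first (descending): [1]
Then reverse, serve above (ascending): [3, 6, 7, 8, 12, 13]

Answer: 1, 3, 6, 7, 8, 12, 13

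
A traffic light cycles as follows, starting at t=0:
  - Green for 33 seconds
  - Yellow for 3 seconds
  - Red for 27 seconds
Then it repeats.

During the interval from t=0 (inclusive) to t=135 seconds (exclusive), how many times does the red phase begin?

Cycle = 33+3+27 = 63s
red phase starts at t = k*63 + 36 for k=0,1,2,...
Need k*63+36 < 135 → k < 1.571
k ∈ {0, ..., 1} → 2 starts

Answer: 2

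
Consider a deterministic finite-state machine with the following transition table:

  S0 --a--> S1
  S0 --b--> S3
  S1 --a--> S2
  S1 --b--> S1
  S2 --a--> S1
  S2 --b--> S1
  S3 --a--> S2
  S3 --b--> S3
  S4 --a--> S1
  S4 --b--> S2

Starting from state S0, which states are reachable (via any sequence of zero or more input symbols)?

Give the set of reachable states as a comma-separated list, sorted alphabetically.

Answer: S0, S1, S2, S3

Derivation:
BFS from S0:
  visit S0: S0--a-->S1 (new), S0--b-->S3 (new)
  visit S1: S1--a-->S2 (new), S1--b-->S1 (seen)
  visit S3: S3--a-->S2 (seen), S3--b-->S3 (seen)
  visit S2: S2--a-->S1 (seen), S2--b-->S1 (seen)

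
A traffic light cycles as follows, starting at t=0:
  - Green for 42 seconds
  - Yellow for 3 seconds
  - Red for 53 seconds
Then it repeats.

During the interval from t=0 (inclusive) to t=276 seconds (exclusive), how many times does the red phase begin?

Cycle = 42+3+53 = 98s
red phase starts at t = k*98 + 45 for k=0,1,2,...
Need k*98+45 < 276 → k < 2.357
k ∈ {0, ..., 2} → 3 starts

Answer: 3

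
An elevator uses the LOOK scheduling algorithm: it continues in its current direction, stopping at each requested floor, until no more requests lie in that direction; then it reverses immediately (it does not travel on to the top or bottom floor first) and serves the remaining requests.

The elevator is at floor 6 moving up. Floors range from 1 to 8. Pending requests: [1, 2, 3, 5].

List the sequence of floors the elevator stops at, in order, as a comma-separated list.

Current: 6, moving UP
Serve above first (ascending): []
Then reverse, serve below (descending): [5, 3, 2, 1]

Answer: 5, 3, 2, 1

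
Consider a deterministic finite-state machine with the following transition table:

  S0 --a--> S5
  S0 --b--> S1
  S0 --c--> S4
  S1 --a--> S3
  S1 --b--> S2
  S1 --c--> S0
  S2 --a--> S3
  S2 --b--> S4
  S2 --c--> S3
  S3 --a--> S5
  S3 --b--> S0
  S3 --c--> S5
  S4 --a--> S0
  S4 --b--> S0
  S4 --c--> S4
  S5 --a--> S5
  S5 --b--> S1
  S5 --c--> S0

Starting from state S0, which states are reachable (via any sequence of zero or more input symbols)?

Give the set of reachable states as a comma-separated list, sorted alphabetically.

BFS from S0:
  visit S0: S0--a-->S5 (new), S0--b-->S1 (new), S0--c-->S4 (new)
  visit S5: S5--a-->S5 (seen), S5--b-->S1 (seen), S5--c-->S0 (seen)
  visit S1: S1--a-->S3 (new), S1--b-->S2 (new), S1--c-->S0 (seen)
  visit S4: S4--a-->S0 (seen), S4--b-->S0 (seen), S4--c-->S4 (seen)
  visit S3: S3--a-->S5 (seen), S3--b-->S0 (seen), S3--c-->S5 (seen)
  visit S2: S2--a-->S3 (seen), S2--b-->S4 (seen), S2--c-->S3 (seen)

Answer: S0, S1, S2, S3, S4, S5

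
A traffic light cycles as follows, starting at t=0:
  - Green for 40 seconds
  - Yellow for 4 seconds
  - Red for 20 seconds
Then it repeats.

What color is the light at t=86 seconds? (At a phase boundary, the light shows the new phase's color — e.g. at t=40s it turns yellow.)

Answer: green

Derivation:
Cycle length = 40 + 4 + 20 = 64s
t = 86, phase_t = 86 mod 64 = 22
22 < 40 (green end) → GREEN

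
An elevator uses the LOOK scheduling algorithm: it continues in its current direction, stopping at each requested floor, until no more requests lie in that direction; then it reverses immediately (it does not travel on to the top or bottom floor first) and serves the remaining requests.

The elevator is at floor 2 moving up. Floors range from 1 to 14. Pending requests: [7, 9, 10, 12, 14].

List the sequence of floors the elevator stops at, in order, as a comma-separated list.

Current: 2, moving UP
Serve above first (ascending): [7, 9, 10, 12, 14]
Then reverse, serve below (descending): []

Answer: 7, 9, 10, 12, 14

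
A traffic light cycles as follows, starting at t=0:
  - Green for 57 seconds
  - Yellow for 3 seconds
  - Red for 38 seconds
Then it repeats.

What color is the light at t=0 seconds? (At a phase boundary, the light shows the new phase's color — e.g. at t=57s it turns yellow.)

Answer: green

Derivation:
Cycle length = 57 + 3 + 38 = 98s
t = 0, phase_t = 0 mod 98 = 0
0 < 57 (green end) → GREEN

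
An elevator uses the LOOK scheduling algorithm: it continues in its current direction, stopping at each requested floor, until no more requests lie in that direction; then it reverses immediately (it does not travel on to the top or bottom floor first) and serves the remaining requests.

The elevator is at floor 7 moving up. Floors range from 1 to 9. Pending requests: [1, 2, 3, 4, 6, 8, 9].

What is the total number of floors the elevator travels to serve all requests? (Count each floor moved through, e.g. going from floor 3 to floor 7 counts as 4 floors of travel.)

Start at floor 7 moving up, LOOK stop order: [8, 9, 6, 4, 3, 2, 1]
  7 → 8: |8-7| = 1, total = 1
  8 → 9: |9-8| = 1, total = 2
  9 → 6: |6-9| = 3, total = 5
  6 → 4: |4-6| = 2, total = 7
  4 → 3: |3-4| = 1, total = 8
  3 → 2: |2-3| = 1, total = 9
  2 → 1: |1-2| = 1, total = 10

Answer: 10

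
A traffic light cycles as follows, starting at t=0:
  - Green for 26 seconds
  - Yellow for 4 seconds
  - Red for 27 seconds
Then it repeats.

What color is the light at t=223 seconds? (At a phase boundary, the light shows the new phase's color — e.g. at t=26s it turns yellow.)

Answer: red

Derivation:
Cycle length = 26 + 4 + 27 = 57s
t = 223, phase_t = 223 mod 57 = 52
52 >= 30 → RED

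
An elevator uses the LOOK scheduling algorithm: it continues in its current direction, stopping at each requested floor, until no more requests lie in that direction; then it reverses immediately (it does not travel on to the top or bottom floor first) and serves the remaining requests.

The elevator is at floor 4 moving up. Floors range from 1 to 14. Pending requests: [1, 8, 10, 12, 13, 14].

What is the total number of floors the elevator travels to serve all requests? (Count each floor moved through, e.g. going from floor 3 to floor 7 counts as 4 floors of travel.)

Start at floor 4 moving up, LOOK stop order: [8, 10, 12, 13, 14, 1]
  4 → 8: |8-4| = 4, total = 4
  8 → 10: |10-8| = 2, total = 6
  10 → 12: |12-10| = 2, total = 8
  12 → 13: |13-12| = 1, total = 9
  13 → 14: |14-13| = 1, total = 10
  14 → 1: |1-14| = 13, total = 23

Answer: 23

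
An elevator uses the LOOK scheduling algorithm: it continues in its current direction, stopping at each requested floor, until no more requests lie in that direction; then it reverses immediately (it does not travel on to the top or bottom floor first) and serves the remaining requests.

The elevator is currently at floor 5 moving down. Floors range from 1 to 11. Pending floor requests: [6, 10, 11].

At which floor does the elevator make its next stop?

Answer: 6

Derivation:
Current floor: 5, direction: down
Requests above: [6, 10, 11]
Requests below: []
Moving down but no requests below → reverse; nearest above is min([6, 10, 11]) = 6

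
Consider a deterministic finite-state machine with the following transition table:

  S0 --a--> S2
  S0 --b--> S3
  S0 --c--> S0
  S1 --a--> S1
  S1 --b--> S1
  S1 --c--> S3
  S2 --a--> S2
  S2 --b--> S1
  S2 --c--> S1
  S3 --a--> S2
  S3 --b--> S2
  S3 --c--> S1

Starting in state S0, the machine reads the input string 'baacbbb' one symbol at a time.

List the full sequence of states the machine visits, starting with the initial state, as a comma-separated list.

Start: S0
  read 'b': S0 --b--> S3
  read 'a': S3 --a--> S2
  read 'a': S2 --a--> S2
  read 'c': S2 --c--> S1
  read 'b': S1 --b--> S1
  read 'b': S1 --b--> S1
  read 'b': S1 --b--> S1

Answer: S0, S3, S2, S2, S1, S1, S1, S1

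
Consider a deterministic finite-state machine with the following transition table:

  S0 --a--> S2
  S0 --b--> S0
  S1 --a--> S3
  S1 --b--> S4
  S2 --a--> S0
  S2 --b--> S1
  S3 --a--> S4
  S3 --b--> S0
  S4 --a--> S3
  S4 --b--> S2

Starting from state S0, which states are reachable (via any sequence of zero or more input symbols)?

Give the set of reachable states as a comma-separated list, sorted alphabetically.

BFS from S0:
  visit S0: S0--a-->S2 (new), S0--b-->S0 (seen)
  visit S2: S2--a-->S0 (seen), S2--b-->S1 (new)
  visit S1: S1--a-->S3 (new), S1--b-->S4 (new)
  visit S3: S3--a-->S4 (seen), S3--b-->S0 (seen)
  visit S4: S4--a-->S3 (seen), S4--b-->S2 (seen)

Answer: S0, S1, S2, S3, S4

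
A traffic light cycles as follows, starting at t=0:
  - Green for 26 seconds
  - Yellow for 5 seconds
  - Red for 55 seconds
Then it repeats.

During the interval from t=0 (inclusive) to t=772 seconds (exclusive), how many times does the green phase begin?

Answer: 9

Derivation:
Cycle = 26+5+55 = 86s
green phase starts at t = k*86 + 0 for k=0,1,2,...
Need k*86+0 < 772 → k < 8.977
k ∈ {0, ..., 8} → 9 starts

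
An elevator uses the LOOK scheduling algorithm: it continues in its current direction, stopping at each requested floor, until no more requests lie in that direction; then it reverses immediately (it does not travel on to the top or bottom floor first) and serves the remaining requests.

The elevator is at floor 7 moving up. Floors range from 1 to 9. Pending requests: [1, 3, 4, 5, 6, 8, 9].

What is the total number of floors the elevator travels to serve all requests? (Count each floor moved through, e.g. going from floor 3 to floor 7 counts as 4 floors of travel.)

Answer: 10

Derivation:
Start at floor 7 moving up, LOOK stop order: [8, 9, 6, 5, 4, 3, 1]
  7 → 8: |8-7| = 1, total = 1
  8 → 9: |9-8| = 1, total = 2
  9 → 6: |6-9| = 3, total = 5
  6 → 5: |5-6| = 1, total = 6
  5 → 4: |4-5| = 1, total = 7
  4 → 3: |3-4| = 1, total = 8
  3 → 1: |1-3| = 2, total = 10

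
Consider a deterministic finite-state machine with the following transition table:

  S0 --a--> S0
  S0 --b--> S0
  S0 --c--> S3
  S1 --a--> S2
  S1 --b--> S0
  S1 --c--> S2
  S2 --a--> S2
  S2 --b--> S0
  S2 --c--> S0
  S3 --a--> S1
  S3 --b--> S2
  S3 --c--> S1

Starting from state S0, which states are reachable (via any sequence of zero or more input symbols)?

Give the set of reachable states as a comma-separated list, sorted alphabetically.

BFS from S0:
  visit S0: S0--a-->S0 (seen), S0--b-->S0 (seen), S0--c-->S3 (new)
  visit S3: S3--a-->S1 (new), S3--b-->S2 (new), S3--c-->S1 (seen)
  visit S1: S1--a-->S2 (seen), S1--b-->S0 (seen), S1--c-->S2 (seen)
  visit S2: S2--a-->S2 (seen), S2--b-->S0 (seen), S2--c-->S0 (seen)

Answer: S0, S1, S2, S3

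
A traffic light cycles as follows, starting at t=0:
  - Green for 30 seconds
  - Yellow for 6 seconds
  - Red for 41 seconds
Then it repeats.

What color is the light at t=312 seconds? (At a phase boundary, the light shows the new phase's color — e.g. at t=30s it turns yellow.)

Cycle length = 30 + 6 + 41 = 77s
t = 312, phase_t = 312 mod 77 = 4
4 < 30 (green end) → GREEN

Answer: green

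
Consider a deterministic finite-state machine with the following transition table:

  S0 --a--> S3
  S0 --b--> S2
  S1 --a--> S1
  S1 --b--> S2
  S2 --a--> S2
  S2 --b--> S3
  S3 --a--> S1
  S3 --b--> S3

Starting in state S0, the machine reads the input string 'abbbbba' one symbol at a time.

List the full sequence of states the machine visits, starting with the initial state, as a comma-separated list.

Answer: S0, S3, S3, S3, S3, S3, S3, S1

Derivation:
Start: S0
  read 'a': S0 --a--> S3
  read 'b': S3 --b--> S3
  read 'b': S3 --b--> S3
  read 'b': S3 --b--> S3
  read 'b': S3 --b--> S3
  read 'b': S3 --b--> S3
  read 'a': S3 --a--> S1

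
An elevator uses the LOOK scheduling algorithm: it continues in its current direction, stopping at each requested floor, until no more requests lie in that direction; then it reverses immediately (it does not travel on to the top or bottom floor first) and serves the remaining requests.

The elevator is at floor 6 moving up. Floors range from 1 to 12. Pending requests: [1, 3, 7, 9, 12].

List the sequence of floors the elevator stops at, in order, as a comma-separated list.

Answer: 7, 9, 12, 3, 1

Derivation:
Current: 6, moving UP
Serve above first (ascending): [7, 9, 12]
Then reverse, serve below (descending): [3, 1]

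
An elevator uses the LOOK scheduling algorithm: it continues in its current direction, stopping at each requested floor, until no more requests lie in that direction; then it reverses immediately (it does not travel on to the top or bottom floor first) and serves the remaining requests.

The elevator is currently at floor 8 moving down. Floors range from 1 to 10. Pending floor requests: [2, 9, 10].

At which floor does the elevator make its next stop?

Current floor: 8, direction: down
Requests above: [9, 10]
Requests below: [2]
Moving down and requests lie below → nearest below is max([2]) = 2

Answer: 2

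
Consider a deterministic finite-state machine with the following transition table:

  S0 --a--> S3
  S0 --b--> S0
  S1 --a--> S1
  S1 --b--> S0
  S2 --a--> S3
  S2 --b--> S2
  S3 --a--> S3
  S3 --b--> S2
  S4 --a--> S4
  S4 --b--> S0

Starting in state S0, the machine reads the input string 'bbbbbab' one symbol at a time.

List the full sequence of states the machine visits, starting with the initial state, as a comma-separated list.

Answer: S0, S0, S0, S0, S0, S0, S3, S2

Derivation:
Start: S0
  read 'b': S0 --b--> S0
  read 'b': S0 --b--> S0
  read 'b': S0 --b--> S0
  read 'b': S0 --b--> S0
  read 'b': S0 --b--> S0
  read 'a': S0 --a--> S3
  read 'b': S3 --b--> S2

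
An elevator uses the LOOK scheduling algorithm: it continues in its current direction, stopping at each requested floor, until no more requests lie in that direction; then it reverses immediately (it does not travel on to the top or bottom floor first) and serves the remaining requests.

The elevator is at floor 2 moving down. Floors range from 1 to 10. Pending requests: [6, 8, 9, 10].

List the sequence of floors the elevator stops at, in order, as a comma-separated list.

Current: 2, moving DOWN
Serve below first (descending): []
Then reverse, serve above (ascending): [6, 8, 9, 10]

Answer: 6, 8, 9, 10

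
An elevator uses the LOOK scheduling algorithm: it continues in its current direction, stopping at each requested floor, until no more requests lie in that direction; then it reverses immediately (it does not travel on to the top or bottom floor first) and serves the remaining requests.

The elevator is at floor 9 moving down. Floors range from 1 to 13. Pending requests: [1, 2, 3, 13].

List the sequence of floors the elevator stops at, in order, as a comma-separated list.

Current: 9, moving DOWN
Serve below first (descending): [3, 2, 1]
Then reverse, serve above (ascending): [13]

Answer: 3, 2, 1, 13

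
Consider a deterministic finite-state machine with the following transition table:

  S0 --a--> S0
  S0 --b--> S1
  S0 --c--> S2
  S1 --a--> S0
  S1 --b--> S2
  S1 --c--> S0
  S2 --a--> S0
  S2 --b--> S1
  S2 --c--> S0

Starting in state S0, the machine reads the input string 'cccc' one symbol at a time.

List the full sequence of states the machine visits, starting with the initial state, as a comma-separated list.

Answer: S0, S2, S0, S2, S0

Derivation:
Start: S0
  read 'c': S0 --c--> S2
  read 'c': S2 --c--> S0
  read 'c': S0 --c--> S2
  read 'c': S2 --c--> S0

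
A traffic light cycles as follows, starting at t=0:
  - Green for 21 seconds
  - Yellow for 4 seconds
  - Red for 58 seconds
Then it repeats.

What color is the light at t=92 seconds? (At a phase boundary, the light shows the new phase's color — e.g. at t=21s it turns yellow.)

Answer: green

Derivation:
Cycle length = 21 + 4 + 58 = 83s
t = 92, phase_t = 92 mod 83 = 9
9 < 21 (green end) → GREEN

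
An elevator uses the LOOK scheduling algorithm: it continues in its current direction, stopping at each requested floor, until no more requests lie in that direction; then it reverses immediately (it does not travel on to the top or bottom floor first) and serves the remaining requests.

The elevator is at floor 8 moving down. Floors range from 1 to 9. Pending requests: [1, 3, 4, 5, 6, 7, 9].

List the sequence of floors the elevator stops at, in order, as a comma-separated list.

Answer: 7, 6, 5, 4, 3, 1, 9

Derivation:
Current: 8, moving DOWN
Serve below first (descending): [7, 6, 5, 4, 3, 1]
Then reverse, serve above (ascending): [9]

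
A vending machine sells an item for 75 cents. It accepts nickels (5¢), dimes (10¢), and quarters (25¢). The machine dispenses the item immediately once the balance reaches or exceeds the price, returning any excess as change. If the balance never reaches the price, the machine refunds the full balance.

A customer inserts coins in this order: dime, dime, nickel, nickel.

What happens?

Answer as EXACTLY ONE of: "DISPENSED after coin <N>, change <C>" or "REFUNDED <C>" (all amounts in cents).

Price: 75¢
Coin 1 (dime, 10¢): balance = 10¢
Coin 2 (dime, 10¢): balance = 20¢
Coin 3 (nickel, 5¢): balance = 25¢
Coin 4 (nickel, 5¢): balance = 30¢
All coins inserted, balance 30¢ < price 75¢ → REFUND 30¢

Answer: REFUNDED 30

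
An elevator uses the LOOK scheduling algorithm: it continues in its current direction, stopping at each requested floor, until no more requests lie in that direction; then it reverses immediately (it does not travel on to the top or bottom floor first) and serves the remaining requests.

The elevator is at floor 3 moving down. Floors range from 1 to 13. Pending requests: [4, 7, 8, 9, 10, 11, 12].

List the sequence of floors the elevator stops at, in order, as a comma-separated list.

Current: 3, moving DOWN
Serve below first (descending): []
Then reverse, serve above (ascending): [4, 7, 8, 9, 10, 11, 12]

Answer: 4, 7, 8, 9, 10, 11, 12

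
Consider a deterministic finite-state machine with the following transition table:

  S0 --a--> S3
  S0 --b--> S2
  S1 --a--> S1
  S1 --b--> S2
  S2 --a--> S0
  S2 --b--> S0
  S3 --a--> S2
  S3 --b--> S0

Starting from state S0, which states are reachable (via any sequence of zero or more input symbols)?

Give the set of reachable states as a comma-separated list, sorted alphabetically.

BFS from S0:
  visit S0: S0--a-->S3 (new), S0--b-->S2 (new)
  visit S3: S3--a-->S2 (seen), S3--b-->S0 (seen)
  visit S2: S2--a-->S0 (seen), S2--b-->S0 (seen)

Answer: S0, S2, S3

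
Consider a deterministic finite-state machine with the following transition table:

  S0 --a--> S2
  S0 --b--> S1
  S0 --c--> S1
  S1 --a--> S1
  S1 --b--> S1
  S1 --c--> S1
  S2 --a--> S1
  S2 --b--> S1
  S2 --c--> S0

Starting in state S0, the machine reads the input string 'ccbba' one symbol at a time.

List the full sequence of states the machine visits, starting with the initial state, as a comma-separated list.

Start: S0
  read 'c': S0 --c--> S1
  read 'c': S1 --c--> S1
  read 'b': S1 --b--> S1
  read 'b': S1 --b--> S1
  read 'a': S1 --a--> S1

Answer: S0, S1, S1, S1, S1, S1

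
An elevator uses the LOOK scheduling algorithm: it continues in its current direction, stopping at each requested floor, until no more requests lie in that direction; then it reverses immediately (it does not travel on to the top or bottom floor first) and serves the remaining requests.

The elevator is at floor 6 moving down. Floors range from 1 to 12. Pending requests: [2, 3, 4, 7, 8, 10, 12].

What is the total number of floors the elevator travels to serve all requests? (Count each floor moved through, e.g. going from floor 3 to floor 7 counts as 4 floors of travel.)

Start at floor 6 moving down, LOOK stop order: [4, 3, 2, 7, 8, 10, 12]
  6 → 4: |4-6| = 2, total = 2
  4 → 3: |3-4| = 1, total = 3
  3 → 2: |2-3| = 1, total = 4
  2 → 7: |7-2| = 5, total = 9
  7 → 8: |8-7| = 1, total = 10
  8 → 10: |10-8| = 2, total = 12
  10 → 12: |12-10| = 2, total = 14

Answer: 14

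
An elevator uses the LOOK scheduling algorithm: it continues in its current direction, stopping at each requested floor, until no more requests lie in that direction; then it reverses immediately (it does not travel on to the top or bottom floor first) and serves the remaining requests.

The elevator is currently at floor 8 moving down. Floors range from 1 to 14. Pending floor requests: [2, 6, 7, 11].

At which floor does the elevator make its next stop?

Answer: 7

Derivation:
Current floor: 8, direction: down
Requests above: [11]
Requests below: [2, 6, 7]
Moving down and requests lie below → nearest below is max([2, 6, 7]) = 7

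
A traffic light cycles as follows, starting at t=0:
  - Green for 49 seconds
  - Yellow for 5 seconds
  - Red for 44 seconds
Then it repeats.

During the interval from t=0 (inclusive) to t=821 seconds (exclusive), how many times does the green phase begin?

Answer: 9

Derivation:
Cycle = 49+5+44 = 98s
green phase starts at t = k*98 + 0 for k=0,1,2,...
Need k*98+0 < 821 → k < 8.378
k ∈ {0, ..., 8} → 9 starts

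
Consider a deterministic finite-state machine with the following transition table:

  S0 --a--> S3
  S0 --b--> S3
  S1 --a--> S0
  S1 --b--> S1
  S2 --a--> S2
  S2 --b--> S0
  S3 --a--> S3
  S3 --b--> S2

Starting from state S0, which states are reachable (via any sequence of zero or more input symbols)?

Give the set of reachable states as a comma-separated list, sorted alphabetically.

Answer: S0, S2, S3

Derivation:
BFS from S0:
  visit S0: S0--a-->S3 (new), S0--b-->S3 (seen)
  visit S3: S3--a-->S3 (seen), S3--b-->S2 (new)
  visit S2: S2--a-->S2 (seen), S2--b-->S0 (seen)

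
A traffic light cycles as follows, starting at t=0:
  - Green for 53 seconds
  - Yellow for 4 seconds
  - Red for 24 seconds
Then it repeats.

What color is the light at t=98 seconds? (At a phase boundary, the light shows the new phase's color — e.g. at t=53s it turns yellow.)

Answer: green

Derivation:
Cycle length = 53 + 4 + 24 = 81s
t = 98, phase_t = 98 mod 81 = 17
17 < 53 (green end) → GREEN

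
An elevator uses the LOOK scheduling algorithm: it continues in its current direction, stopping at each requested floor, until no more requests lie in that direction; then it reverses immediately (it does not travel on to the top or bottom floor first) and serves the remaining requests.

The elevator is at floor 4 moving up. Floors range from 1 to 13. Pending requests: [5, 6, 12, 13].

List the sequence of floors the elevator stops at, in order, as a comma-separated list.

Answer: 5, 6, 12, 13

Derivation:
Current: 4, moving UP
Serve above first (ascending): [5, 6, 12, 13]
Then reverse, serve below (descending): []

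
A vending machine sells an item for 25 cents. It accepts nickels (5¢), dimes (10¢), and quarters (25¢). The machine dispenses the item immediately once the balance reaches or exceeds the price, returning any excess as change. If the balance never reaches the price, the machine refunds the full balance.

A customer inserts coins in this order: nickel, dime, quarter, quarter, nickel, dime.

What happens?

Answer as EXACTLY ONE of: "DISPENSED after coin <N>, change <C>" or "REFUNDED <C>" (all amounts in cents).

Answer: DISPENSED after coin 3, change 15

Derivation:
Price: 25¢
Coin 1 (nickel, 5¢): balance = 5¢
Coin 2 (dime, 10¢): balance = 15¢
Coin 3 (quarter, 25¢): balance = 40¢
  → balance >= price → DISPENSE, change = 40 - 25 = 15¢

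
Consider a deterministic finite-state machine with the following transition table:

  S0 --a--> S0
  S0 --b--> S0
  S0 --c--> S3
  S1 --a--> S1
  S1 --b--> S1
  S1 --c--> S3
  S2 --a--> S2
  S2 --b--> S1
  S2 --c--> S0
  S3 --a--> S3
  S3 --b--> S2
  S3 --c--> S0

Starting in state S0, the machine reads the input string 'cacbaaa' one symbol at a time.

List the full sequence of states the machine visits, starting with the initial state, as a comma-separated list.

Answer: S0, S3, S3, S0, S0, S0, S0, S0

Derivation:
Start: S0
  read 'c': S0 --c--> S3
  read 'a': S3 --a--> S3
  read 'c': S3 --c--> S0
  read 'b': S0 --b--> S0
  read 'a': S0 --a--> S0
  read 'a': S0 --a--> S0
  read 'a': S0 --a--> S0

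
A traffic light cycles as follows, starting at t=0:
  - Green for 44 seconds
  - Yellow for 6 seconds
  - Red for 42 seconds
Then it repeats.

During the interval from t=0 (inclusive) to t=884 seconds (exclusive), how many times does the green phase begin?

Answer: 10

Derivation:
Cycle = 44+6+42 = 92s
green phase starts at t = k*92 + 0 for k=0,1,2,...
Need k*92+0 < 884 → k < 9.609
k ∈ {0, ..., 9} → 10 starts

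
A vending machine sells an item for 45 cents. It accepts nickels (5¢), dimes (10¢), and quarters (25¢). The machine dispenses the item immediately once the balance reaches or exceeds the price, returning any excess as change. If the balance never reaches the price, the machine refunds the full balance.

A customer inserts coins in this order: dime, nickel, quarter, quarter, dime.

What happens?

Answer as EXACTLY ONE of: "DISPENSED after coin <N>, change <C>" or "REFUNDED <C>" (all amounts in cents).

Answer: DISPENSED after coin 4, change 20

Derivation:
Price: 45¢
Coin 1 (dime, 10¢): balance = 10¢
Coin 2 (nickel, 5¢): balance = 15¢
Coin 3 (quarter, 25¢): balance = 40¢
Coin 4 (quarter, 25¢): balance = 65¢
  → balance >= price → DISPENSE, change = 65 - 45 = 20¢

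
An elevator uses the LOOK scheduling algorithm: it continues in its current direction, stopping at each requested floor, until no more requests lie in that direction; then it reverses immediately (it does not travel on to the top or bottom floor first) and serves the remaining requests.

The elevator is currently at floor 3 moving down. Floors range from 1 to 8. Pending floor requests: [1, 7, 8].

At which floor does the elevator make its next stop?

Current floor: 3, direction: down
Requests above: [7, 8]
Requests below: [1]
Moving down and requests lie below → nearest below is max([1]) = 1

Answer: 1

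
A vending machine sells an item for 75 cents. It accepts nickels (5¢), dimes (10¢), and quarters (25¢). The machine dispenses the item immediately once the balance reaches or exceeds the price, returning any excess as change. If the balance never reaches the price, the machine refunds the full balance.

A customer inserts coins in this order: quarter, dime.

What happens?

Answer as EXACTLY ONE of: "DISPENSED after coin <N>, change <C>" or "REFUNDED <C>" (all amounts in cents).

Price: 75¢
Coin 1 (quarter, 25¢): balance = 25¢
Coin 2 (dime, 10¢): balance = 35¢
All coins inserted, balance 35¢ < price 75¢ → REFUND 35¢

Answer: REFUNDED 35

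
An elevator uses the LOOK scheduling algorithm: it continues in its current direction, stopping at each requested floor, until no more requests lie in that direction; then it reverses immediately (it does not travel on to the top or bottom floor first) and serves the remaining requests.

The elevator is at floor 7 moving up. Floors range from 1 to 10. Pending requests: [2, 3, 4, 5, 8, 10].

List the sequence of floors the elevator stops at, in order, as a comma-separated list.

Current: 7, moving UP
Serve above first (ascending): [8, 10]
Then reverse, serve below (descending): [5, 4, 3, 2]

Answer: 8, 10, 5, 4, 3, 2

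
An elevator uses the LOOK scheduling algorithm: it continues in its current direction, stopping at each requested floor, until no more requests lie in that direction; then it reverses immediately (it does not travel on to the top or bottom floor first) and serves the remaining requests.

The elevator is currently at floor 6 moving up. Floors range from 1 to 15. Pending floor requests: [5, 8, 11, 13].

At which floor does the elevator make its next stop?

Current floor: 6, direction: up
Requests above: [8, 11, 13]
Requests below: [5]
Moving up and requests lie above → nearest above is min([8, 11, 13]) = 8

Answer: 8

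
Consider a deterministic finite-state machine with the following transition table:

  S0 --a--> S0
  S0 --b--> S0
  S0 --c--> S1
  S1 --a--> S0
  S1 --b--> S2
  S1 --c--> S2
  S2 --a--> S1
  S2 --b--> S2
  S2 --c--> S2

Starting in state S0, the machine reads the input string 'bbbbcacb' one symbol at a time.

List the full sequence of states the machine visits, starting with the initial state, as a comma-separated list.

Answer: S0, S0, S0, S0, S0, S1, S0, S1, S2

Derivation:
Start: S0
  read 'b': S0 --b--> S0
  read 'b': S0 --b--> S0
  read 'b': S0 --b--> S0
  read 'b': S0 --b--> S0
  read 'c': S0 --c--> S1
  read 'a': S1 --a--> S0
  read 'c': S0 --c--> S1
  read 'b': S1 --b--> S2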